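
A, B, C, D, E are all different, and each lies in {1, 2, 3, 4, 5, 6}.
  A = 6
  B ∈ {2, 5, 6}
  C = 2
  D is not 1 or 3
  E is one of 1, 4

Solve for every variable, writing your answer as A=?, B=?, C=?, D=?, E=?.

A must be 6 (only option left). Strike 6 from B, D.
That leaves C = 2. So B, D can't be 2.
That leaves B = 5. So D can't be 5.
D has just one choice, so D = 4. Eliminate 4 elsewhere: E.
That leaves E = 1.

A=6, B=5, C=2, D=4, E=1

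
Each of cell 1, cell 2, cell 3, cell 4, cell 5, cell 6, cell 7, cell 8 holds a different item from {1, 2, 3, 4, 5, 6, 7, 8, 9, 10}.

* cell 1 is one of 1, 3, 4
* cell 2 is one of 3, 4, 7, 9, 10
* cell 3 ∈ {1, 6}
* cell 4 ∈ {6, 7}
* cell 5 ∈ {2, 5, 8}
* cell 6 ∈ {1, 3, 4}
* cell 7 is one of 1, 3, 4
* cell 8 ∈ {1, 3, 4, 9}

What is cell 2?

10

cell 1, cell 6, cell 7 share exactly the 3 values {1, 3, 4}; by pigeonhole those values go to them, so strike 1, 3, 4 from cell 2, cell 3, cell 8.
cell 3 has just one choice, so cell 3 = 6. Remove 6 from cell 4.
cell 4 must be 7 (only option left). Remove 7 from cell 2.
cell 8 has just one choice, so cell 8 = 9. So cell 2 can't be 9.
So cell 2 = 10.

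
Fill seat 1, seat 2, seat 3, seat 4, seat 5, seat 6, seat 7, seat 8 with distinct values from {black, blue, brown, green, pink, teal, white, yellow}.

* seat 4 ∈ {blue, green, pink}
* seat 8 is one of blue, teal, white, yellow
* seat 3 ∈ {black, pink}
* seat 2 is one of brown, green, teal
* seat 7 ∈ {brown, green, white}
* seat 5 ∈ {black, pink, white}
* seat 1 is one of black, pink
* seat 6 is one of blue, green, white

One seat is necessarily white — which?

seat 5

The 8 variables together cover exactly {black, blue, brown, green, pink, teal, white, yellow} — 8 values for 8 variables — and yellow appears only in seat 8's list, so seat 8 = yellow.
Among the 7 still-open variables, teal fits only seat 2 (and all 7 values in {black, blue, brown, green, pink, teal, white} must be used), so seat 2 = teal.
The 6 still-open variables together cover exactly {black, blue, brown, green, pink, white} — 6 values for 6 variables — and brown appears only in seat 7's list, so seat 7 = brown.
seat 1 and seat 3 share exactly the 2 values {black, pink}; by pigeonhole those values go to them, so strike black, pink from seat 4, seat 5.
So white goes to seat 5.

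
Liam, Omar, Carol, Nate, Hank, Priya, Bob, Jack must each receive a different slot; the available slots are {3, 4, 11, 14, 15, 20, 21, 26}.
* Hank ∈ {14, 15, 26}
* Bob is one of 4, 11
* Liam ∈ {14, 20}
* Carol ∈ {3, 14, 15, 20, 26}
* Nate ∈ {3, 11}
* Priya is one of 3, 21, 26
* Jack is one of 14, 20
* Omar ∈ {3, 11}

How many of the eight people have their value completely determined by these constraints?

Among the 8 variables, 4 fits only Bob (and all 8 values in {3, 4, 11, 14, 15, 20, 21, 26} must be used), so Bob = 4.
The 7 still-open variables draw from only 7 values {3, 11, 14, 15, 20, 21, 26}, so each is used; only Priya can be 21, hence Priya = 21.
Liam and Jack share exactly the 2 values {14, 20}; by pigeonhole those values go to them, so strike 14, 20 from Carol, Hank.
Omar and Nate share exactly the 2 values {3, 11}; by pigeonhole those values go to them, so strike 3, 11 from Carol.
Determined: Priya=21, Bob=4. The other people each still have more than one consistent value. That makes 2.

2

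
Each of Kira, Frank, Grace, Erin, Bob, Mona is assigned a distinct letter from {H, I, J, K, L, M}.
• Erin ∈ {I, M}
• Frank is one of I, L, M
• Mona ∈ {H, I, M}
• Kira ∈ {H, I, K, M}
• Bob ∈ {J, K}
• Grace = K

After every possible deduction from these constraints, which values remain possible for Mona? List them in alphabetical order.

H, I, M

Grace's domain is down to {K}, so Grace = K. Eliminate K elsewhere: Kira, Bob.
That leaves Bob = J.
The 4 still-open variables draw from only 4 values {H, I, L, M}, so each is used; only Frank can be L, hence Frank = L.
No further eliminations apply; Mona can still be any of H, I, M.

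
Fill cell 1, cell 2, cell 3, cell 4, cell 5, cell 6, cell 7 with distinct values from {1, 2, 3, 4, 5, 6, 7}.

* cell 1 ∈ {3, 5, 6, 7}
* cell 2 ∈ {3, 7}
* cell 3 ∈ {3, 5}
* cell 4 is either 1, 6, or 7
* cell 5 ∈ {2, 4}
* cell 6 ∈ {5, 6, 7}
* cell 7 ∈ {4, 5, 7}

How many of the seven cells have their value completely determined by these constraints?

Among the 7 variables, 1 fits only cell 4 (and all 7 values in {1, 2, 3, 4, 5, 6, 7} must be used), so cell 4 = 1.
The 6 still-open variables draw from only 6 values {2, 3, 4, 5, 6, 7}, so each is used; only cell 5 can be 2, hence cell 5 = 2.
The 5 still-open variables together cover exactly {3, 4, 5, 6, 7} — 5 values for 5 variables — and 4 appears only in cell 7's list, so cell 7 = 4.
Determined: cell 4=1, cell 5=2, cell 7=4. The other cells each still have more than one consistent value. That makes 3.

3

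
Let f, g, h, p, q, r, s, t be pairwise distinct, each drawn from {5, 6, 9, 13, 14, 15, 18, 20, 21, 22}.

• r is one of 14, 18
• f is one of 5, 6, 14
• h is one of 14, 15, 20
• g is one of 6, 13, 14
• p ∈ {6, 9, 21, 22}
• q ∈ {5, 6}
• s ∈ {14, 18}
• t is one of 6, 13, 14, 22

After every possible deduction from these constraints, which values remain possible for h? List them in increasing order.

15, 20

r and s share exactly the 2 values {14, 18}; by pigeonhole those values go to them, so strike 14, 18 from f, g, h, t.
f and q share exactly the 2 values {5, 6}; by pigeonhole those values go to them, so strike 5, 6 from g, p, t.
That leaves g = 13. Eliminate 13 elsewhere: t.
t's domain is down to {22}, so t = 22. So p can't be 22.
No further eliminations apply; h can still be any of 15, 20.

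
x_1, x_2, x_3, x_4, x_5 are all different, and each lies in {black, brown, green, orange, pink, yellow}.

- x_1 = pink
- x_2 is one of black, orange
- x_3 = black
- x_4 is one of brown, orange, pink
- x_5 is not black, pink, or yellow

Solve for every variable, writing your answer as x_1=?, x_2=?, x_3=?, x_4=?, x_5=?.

x_1=pink, x_2=orange, x_3=black, x_4=brown, x_5=green

x_1 must be pink (only option left). Eliminate pink elsewhere: x_4.
x_3's domain is down to {black}, so x_3 = black. Remove black from x_2.
x_2's domain is down to {orange}, so x_2 = orange. Remove orange from x_4, x_5.
x_4 must be brown (only option left). Strike brown from x_5.
That leaves x_5 = green.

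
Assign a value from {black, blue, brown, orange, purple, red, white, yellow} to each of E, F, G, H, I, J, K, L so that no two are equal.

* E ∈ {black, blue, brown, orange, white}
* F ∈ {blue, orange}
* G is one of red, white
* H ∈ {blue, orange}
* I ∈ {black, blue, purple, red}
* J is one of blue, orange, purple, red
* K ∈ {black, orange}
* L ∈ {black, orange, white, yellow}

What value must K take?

The 8 variables together cover exactly {black, blue, brown, orange, purple, red, white, yellow} — 8 values for 8 variables — and brown appears only in E's list, so E = brown.
The 7 still-open variables draw from only 7 values {black, blue, orange, purple, red, white, yellow}, so each is used; only L can be yellow, hence L = yellow.
The 6 still-open variables together cover exactly {black, blue, orange, purple, red, white} — 6 values for 6 variables — and white appears only in G's list, so G = white.
F and H share exactly the 2 values {blue, orange}; by pigeonhole those values go to them, so strike blue, orange from I, J, K.
So K = black.

black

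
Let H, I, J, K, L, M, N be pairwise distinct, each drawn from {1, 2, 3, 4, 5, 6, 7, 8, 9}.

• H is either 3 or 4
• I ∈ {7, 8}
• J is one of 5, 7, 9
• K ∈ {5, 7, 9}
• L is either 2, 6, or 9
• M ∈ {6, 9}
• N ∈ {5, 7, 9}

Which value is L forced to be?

J, K, N share exactly the 3 values {5, 7, 9}; by pigeonhole those values go to them, so strike 5, 7, 9 from I, L, M.
I has just one choice, so I = 8.
M has just one choice, so M = 6. So L can't be 6.
So L = 2.

2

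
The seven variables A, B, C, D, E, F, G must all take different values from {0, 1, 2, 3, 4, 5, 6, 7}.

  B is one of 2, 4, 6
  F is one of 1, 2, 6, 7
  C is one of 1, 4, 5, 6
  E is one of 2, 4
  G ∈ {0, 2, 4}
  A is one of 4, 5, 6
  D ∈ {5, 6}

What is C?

1

The 7 variables draw from only 7 values {0, 1, 2, 4, 5, 6, 7}, so each is used; only G can be 0, hence G = 0.
The 6 still-open variables draw from only 6 values {1, 2, 4, 5, 6, 7}, so each is used; only F can be 7, hence F = 7.
The 5 still-open variables draw from only 5 values {1, 2, 4, 5, 6}, so each is used; only C can be 1, hence C = 1.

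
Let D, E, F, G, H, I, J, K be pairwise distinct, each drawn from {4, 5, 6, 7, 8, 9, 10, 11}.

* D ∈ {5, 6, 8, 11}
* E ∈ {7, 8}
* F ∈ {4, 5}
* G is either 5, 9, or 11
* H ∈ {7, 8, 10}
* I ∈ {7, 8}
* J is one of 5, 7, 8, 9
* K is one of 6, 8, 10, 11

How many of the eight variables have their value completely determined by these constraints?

2

The 8 variables together cover exactly {4, 5, 6, 7, 8, 9, 10, 11} — 8 values for 8 variables — and 4 appears only in F's list, so F = 4.
The 2 variables E and I are confined to {7, 8}, which locks those values in; drop them from D, H, J, K.
H has just one choice, so H = 10. Strike 10 from K.
Determined: F=4, H=10. The other variables each still have more than one consistent value. That makes 2.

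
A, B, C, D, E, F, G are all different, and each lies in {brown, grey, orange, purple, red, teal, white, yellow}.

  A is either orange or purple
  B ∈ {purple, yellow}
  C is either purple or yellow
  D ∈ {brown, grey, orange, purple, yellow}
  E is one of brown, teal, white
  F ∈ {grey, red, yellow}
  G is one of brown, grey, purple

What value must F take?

B and C share exactly the 2 values {purple, yellow}; by pigeonhole those values go to them, so strike purple, yellow from A, D, F, G.
A's domain is down to {orange}, so A = orange. Eliminate orange elsewhere: D.
D and G between them cover only {brown, grey} — a naked pair. Remove those values from E, F.
So F = red.

red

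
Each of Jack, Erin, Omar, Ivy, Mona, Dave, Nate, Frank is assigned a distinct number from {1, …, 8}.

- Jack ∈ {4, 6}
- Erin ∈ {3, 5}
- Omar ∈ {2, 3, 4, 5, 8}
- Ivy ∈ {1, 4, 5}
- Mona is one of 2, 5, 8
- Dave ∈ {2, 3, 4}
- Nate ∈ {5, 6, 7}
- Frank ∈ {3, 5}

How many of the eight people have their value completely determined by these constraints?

3

The 8 variables draw from only 8 values {1, 2, 3, 4, 5, 6, 7, 8}, so each is used; only Ivy can be 1, hence Ivy = 1.
The 7 still-open variables draw from only 7 values {2, 3, 4, 5, 6, 7, 8}, so each is used; only Nate can be 7, hence Nate = 7.
The 6 still-open variables together cover exactly {2, 3, 4, 5, 6, 8} — 6 values for 6 variables — and 6 appears only in Jack's list, so Jack = 6.
Erin and Frank between them cover only {3, 5} — a naked pair. Remove those values from Omar, Mona, Dave.
Determined: Jack=6, Ivy=1, Nate=7. The other people each still have more than one consistent value. That makes 3.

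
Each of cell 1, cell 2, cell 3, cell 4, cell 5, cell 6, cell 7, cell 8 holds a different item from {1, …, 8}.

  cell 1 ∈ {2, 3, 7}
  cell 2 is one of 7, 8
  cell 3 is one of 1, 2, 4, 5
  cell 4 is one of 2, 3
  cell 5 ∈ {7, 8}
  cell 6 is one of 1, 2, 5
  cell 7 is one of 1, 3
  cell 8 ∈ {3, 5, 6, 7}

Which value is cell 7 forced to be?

Among the 8 variables, 4 fits only cell 3 (and all 8 values in {1, 2, 3, 4, 5, 6, 7, 8} must be used), so cell 3 = 4.
The 7 still-open variables together cover exactly {1, 2, 3, 5, 6, 7, 8} — 7 values for 7 variables — and 6 appears only in cell 8's list, so cell 8 = 6.
Among the 6 still-open variables, 5 fits only cell 6 (and all 6 values in {1, 2, 3, 5, 7, 8} must be used), so cell 6 = 5.
The 5 still-open variables draw from only 5 values {1, 2, 3, 7, 8}, so each is used; only cell 7 can be 1, hence cell 7 = 1.

1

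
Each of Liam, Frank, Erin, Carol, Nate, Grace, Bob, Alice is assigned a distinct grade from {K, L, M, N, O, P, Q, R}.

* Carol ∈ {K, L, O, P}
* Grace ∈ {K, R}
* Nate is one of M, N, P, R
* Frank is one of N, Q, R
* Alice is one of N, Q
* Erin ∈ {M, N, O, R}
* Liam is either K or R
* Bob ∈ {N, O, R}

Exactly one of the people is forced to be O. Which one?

The 8 variables together cover exactly {K, L, M, N, O, P, Q, R} — 8 values for 8 variables — and L appears only in Carol's list, so Carol = L.
Among the 7 still-open variables, P fits only Nate (and all 7 values in {K, M, N, O, P, Q, R} must be used), so Nate = P.
Among the 6 still-open variables, M fits only Erin (and all 6 values in {K, M, N, O, Q, R} must be used), so Erin = M.
The 5 still-open variables together cover exactly {K, N, O, Q, R} — 5 values for 5 variables — and O appears only in Bob's list, so Bob = O.

Bob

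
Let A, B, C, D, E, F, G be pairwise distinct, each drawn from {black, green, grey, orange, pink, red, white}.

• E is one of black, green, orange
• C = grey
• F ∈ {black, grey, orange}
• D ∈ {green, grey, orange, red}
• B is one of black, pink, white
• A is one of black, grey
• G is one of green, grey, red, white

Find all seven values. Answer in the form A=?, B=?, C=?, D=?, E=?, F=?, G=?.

A=black, B=pink, C=grey, D=red, E=green, F=orange, G=white

C has just one choice, so C = grey. Strike grey from A, D, F, G.
A has just one choice, so A = black. Strike black from B, E, F.
That leaves F = orange. Strike orange from D, E.
E must be green (only option left). Remove green from D, G.
D has just one choice, so D = red. Strike red from G.
G must be white (only option left). Strike white from B.
That leaves B = pink.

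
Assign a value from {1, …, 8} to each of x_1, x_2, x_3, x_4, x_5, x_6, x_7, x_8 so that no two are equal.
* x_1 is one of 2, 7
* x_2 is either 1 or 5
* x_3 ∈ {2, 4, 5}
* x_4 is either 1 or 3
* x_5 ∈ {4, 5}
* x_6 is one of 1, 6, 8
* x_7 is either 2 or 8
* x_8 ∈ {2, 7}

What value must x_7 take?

The 8 variables draw from only 8 values {1, 2, 3, 4, 5, 6, 7, 8}, so each is used; only x_4 can be 3, hence x_4 = 3.
The 7 still-open variables together cover exactly {1, 2, 4, 5, 6, 7, 8} — 7 values for 7 variables — and 6 appears only in x_6's list, so x_6 = 6.
The 6 still-open variables together cover exactly {1, 2, 4, 5, 7, 8} — 6 values for 6 variables — and 1 appears only in x_2's list, so x_2 = 1.
The 5 still-open variables together cover exactly {2, 4, 5, 7, 8} — 5 values for 5 variables — and 8 appears only in x_7's list, so x_7 = 8.

8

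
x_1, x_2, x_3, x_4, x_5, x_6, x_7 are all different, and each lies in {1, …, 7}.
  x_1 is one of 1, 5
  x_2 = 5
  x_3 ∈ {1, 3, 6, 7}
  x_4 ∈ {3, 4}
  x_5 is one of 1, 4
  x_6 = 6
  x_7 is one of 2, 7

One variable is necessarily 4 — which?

x_2 must be 5 (only option left). So x_1 can't be 5.
x_6's domain is down to {6}, so x_6 = 6. Strike 6 from x_3.
x_1 must be 1 (only option left). So x_3, x_5 can't be 1.
So 4 goes to x_5.

x_5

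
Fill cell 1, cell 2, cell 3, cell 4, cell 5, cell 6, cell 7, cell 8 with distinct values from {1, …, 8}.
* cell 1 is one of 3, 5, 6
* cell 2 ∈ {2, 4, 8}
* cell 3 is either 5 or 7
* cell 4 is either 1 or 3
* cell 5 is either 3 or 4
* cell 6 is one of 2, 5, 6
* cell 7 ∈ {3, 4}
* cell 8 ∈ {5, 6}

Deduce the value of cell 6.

2

The 8 variables draw from only 8 values {1, 2, 3, 4, 5, 6, 7, 8}, so each is used; only cell 4 can be 1, hence cell 4 = 1.
The 7 still-open variables together cover exactly {2, 3, 4, 5, 6, 7, 8} — 7 values for 7 variables — and 7 appears only in cell 3's list, so cell 3 = 7.
The 6 still-open variables draw from only 6 values {2, 3, 4, 5, 6, 8}, so each is used; only cell 2 can be 8, hence cell 2 = 8.
The 5 still-open variables draw from only 5 values {2, 3, 4, 5, 6}, so each is used; only cell 6 can be 2, hence cell 6 = 2.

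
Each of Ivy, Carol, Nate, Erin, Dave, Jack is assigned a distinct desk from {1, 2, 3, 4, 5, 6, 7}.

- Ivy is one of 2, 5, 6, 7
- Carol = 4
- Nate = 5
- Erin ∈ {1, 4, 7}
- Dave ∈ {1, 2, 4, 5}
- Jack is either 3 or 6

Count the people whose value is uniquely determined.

Carol has just one choice, so Carol = 4. Remove 4 from Erin, Dave.
Nate's domain is down to {5}, so Nate = 5. Remove 5 from Ivy, Dave.
Determined: Carol=4, Nate=5. The other people each still have more than one consistent value. That makes 2.

2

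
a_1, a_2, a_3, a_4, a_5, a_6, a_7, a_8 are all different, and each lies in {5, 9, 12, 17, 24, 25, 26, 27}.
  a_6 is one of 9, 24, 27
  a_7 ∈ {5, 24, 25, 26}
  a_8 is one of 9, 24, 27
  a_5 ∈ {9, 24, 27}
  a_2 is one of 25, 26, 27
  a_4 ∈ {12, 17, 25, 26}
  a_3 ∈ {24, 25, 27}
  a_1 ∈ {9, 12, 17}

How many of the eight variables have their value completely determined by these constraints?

Among the 8 variables, 5 fits only a_7 (and all 8 values in {5, 9, 12, 17, 24, 25, 26, 27} must be used), so a_7 = 5.
The 3 variables a_5, a_6, a_8 are confined to {9, 24, 27}, which locks those values in; drop them from a_1, a_2, a_3.
a_3 has just one choice, so a_3 = 25. So a_2, a_4 can't be 25.
a_2 must be 26 (only option left). Strike 26 from a_4.
Determined: a_2=26, a_3=25, a_7=5. The other variables each still have more than one consistent value. That makes 3.

3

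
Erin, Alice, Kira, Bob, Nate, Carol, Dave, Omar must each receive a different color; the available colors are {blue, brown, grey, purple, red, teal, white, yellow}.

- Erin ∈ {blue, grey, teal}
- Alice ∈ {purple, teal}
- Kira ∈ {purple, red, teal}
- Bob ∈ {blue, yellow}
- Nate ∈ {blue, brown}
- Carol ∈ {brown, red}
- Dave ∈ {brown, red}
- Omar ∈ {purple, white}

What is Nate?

The 8 variables draw from only 8 values {blue, brown, grey, purple, red, teal, white, yellow}, so each is used; only Erin can be grey, hence Erin = grey.
The 7 still-open variables draw from only 7 values {blue, brown, purple, red, teal, white, yellow}, so each is used; only Omar can be white, hence Omar = white.
Among the 6 still-open variables, yellow fits only Bob (and all 6 values in {blue, brown, purple, red, teal, yellow} must be used), so Bob = yellow.
The 5 still-open variables together cover exactly {blue, brown, purple, red, teal} — 5 values for 5 variables — and blue appears only in Nate's list, so Nate = blue.

blue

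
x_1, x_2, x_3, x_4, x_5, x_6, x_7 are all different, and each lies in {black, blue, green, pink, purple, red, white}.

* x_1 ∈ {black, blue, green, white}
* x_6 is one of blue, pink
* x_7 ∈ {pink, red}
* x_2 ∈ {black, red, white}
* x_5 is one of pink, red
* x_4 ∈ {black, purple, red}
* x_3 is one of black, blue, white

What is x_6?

The 7 variables together cover exactly {black, blue, green, pink, purple, red, white} — 7 values for 7 variables — and green appears only in x_1's list, so x_1 = green.
The 6 still-open variables together cover exactly {black, blue, pink, purple, red, white} — 6 values for 6 variables — and purple appears only in x_4's list, so x_4 = purple.
x_5 and x_7 share exactly the 2 values {pink, red}; by pigeonhole those values go to them, so strike pink, red from x_2, x_6.
So x_6 = blue.

blue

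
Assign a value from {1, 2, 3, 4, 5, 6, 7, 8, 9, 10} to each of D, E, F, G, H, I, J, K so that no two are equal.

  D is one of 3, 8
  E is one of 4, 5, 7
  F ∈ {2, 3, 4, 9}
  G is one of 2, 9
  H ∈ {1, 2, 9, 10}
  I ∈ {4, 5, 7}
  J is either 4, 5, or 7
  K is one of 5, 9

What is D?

8

E, I, J share exactly the 3 values {4, 5, 7}; by pigeonhole those values go to them, so strike 4, 5, 7 from F, K.
K has just one choice, so K = 9. Strike 9 from F, G, H.
That leaves G = 2. Strike 2 from F, H.
That leaves F = 3. So D can't be 3.
So D = 8.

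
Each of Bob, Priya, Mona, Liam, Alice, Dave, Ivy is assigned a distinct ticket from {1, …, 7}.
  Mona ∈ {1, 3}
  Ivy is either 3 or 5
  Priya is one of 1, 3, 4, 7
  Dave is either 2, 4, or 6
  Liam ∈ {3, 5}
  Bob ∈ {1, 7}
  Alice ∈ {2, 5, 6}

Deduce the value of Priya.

Liam and Ivy share exactly the 2 values {3, 5}; by pigeonhole those values go to them, so strike 3, 5 from Priya, Mona, Alice.
Mona must be 1 (only option left). So Bob, Priya can't be 1.
That leaves Bob = 7. Remove 7 from Priya.
So Priya = 4.

4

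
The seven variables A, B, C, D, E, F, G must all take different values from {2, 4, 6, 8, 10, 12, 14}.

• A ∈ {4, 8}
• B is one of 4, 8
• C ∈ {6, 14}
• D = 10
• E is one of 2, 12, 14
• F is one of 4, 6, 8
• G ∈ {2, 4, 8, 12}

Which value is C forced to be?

D must be 10 (only option left).
The 2 variables A and B are confined to {4, 8}, which locks those values in; drop them from F, G.
F's domain is down to {6}, so F = 6. Remove 6 from C.
So C = 14.

14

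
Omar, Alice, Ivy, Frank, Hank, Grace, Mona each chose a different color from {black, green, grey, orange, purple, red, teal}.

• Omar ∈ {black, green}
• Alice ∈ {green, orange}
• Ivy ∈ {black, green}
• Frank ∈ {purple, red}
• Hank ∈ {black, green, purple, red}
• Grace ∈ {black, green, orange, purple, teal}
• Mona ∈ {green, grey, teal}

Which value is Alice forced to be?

The 7 variables draw from only 7 values {black, green, grey, orange, purple, red, teal}, so each is used; only Mona can be grey, hence Mona = grey.
The 6 still-open variables together cover exactly {black, green, orange, purple, red, teal} — 6 values for 6 variables — and teal appears only in Grace's list, so Grace = teal.
Among the 5 still-open variables, orange fits only Alice (and all 5 values in {black, green, orange, purple, red} must be used), so Alice = orange.

orange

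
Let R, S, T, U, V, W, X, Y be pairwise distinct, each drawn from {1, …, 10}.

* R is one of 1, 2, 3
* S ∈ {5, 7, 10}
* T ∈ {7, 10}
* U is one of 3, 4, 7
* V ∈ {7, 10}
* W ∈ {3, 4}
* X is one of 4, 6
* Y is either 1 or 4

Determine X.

6

Among the 8 variables, 2 fits only R (and all 8 values in {1, 2, 3, 4, 5, 6, 7, 10} must be used), so R = 2.
The 7 still-open variables draw from only 7 values {1, 3, 4, 5, 6, 7, 10}, so each is used; only Y can be 1, hence Y = 1.
Among the 6 still-open variables, 5 fits only S (and all 6 values in {3, 4, 5, 6, 7, 10} must be used), so S = 5.
The 5 still-open variables draw from only 5 values {3, 4, 6, 7, 10}, so each is used; only X can be 6, hence X = 6.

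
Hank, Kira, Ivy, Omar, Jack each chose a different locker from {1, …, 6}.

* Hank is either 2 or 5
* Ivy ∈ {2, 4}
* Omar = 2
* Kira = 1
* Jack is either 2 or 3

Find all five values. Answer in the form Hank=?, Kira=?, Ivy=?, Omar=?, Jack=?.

Hank=5, Kira=1, Ivy=4, Omar=2, Jack=3

Kira must be 1 (only option left).
That leaves Omar = 2. Eliminate 2 elsewhere: Hank, Ivy, Jack.
Jack's domain is down to {3}, so Jack = 3.
Hank must be 5 (only option left).
Ivy has just one choice, so Ivy = 4.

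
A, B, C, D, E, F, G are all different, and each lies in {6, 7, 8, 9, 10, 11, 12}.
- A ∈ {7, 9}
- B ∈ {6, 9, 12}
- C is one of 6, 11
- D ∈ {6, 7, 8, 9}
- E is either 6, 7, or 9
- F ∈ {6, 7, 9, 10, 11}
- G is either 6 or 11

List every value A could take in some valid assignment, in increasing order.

7, 9

Among the 7 variables, 8 fits only D (and all 7 values in {6, 7, 8, 9, 10, 11, 12} must be used), so D = 8.
Among the 6 still-open variables, 10 fits only F (and all 6 values in {6, 7, 9, 10, 11, 12} must be used), so F = 10.
Among the 5 still-open variables, 12 fits only B (and all 5 values in {6, 7, 9, 11, 12} must be used), so B = 12.
C and G between them cover only {6, 11} — a naked pair. Remove those values from E.
No further eliminations apply; A can still be any of 7, 9.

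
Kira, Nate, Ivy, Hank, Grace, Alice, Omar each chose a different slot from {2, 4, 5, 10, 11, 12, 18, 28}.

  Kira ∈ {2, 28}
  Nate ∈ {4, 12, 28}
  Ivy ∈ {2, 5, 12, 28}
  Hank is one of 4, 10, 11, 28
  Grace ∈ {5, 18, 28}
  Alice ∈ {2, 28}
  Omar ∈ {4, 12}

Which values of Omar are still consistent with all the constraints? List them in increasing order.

Kira and Alice share exactly the 2 values {2, 28}; by pigeonhole those values go to them, so strike 2, 28 from Nate, Ivy, Hank, Grace.
Nate and Omar share exactly the 2 values {4, 12}; by pigeonhole those values go to them, so strike 4, 12 from Ivy, Hank.
Ivy's domain is down to {5}, so Ivy = 5. Eliminate 5 elsewhere: Grace.
Grace's domain is down to {18}, so Grace = 18.
No further eliminations apply; Omar can still be any of 4, 12.

4, 12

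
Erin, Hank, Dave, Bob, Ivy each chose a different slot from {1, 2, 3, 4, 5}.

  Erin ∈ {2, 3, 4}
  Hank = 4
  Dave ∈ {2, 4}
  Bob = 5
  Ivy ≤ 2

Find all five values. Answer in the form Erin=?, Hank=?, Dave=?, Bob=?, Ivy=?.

Erin=3, Hank=4, Dave=2, Bob=5, Ivy=1

Hank's domain is down to {4}, so Hank = 4. Eliminate 4 elsewhere: Erin, Dave.
Dave has just one choice, so Dave = 2. Strike 2 from Erin, Ivy.
Bob has just one choice, so Bob = 5.
Ivy must be 1 (only option left).
Erin's domain is down to {3}, so Erin = 3.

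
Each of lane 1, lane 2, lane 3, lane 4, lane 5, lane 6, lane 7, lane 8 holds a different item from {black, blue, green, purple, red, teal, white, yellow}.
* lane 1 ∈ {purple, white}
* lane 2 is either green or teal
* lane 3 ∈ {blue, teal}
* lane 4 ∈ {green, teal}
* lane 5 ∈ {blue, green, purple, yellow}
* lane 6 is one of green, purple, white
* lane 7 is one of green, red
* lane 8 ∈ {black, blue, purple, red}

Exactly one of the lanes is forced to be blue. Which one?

lane 3

Among the 8 variables, black fits only lane 8 (and all 8 values in {black, blue, green, purple, red, teal, white, yellow} must be used), so lane 8 = black.
The 7 still-open variables together cover exactly {blue, green, purple, red, teal, white, yellow} — 7 values for 7 variables — and red appears only in lane 7's list, so lane 7 = red.
The 6 still-open variables together cover exactly {blue, green, purple, teal, white, yellow} — 6 values for 6 variables — and yellow appears only in lane 5's list, so lane 5 = yellow.
Among the 5 still-open variables, blue fits only lane 3 (and all 5 values in {blue, green, purple, teal, white} must be used), so lane 3 = blue.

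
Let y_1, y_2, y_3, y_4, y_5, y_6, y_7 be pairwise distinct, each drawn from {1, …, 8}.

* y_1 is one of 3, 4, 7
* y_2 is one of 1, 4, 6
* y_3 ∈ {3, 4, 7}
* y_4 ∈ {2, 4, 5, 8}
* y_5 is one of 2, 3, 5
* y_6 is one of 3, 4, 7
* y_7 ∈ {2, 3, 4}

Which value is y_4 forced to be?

y_1, y_3, y_6 between them cover only {3, 4, 7} — a naked triple. Remove those values from y_2, y_4, y_5, y_7.
y_7 has just one choice, so y_7 = 2. Remove 2 from y_4, y_5.
y_5 must be 5 (only option left). So y_4 can't be 5.
So y_4 = 8.

8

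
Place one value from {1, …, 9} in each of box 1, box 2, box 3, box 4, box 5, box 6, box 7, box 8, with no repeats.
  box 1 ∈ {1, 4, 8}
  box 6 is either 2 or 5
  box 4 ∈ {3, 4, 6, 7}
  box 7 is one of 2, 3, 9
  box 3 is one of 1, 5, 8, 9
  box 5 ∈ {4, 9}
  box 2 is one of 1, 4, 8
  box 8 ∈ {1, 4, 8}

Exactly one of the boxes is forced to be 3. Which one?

box 1, box 2, box 8 share exactly the 3 values {1, 4, 8}; by pigeonhole those values go to them, so strike 1, 4, 8 from box 3, box 4, box 5.
box 5 must be 9 (only option left). So box 3, box 7 can't be 9.
That leaves box 3 = 5. Eliminate 5 elsewhere: box 6.
box 6 must be 2 (only option left). Remove 2 from box 7.
So 3 goes to box 7.

box 7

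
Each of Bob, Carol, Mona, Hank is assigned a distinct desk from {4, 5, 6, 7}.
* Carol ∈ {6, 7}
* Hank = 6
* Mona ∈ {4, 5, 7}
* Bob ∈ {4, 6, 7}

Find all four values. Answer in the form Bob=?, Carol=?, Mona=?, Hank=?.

Hank's domain is down to {6}, so Hank = 6. Eliminate 6 elsewhere: Bob, Carol.
Carol must be 7 (only option left). Strike 7 from Bob, Mona.
Bob's domain is down to {4}, so Bob = 4. Strike 4 from Mona.
Mona has just one choice, so Mona = 5.

Bob=4, Carol=7, Mona=5, Hank=6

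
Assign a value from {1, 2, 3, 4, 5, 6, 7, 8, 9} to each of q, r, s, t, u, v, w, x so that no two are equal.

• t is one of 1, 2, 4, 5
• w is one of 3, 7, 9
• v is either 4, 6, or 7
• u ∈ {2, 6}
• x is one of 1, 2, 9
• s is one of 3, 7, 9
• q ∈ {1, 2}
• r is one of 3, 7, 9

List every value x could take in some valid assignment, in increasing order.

The 8 variables draw from only 8 values {1, 2, 3, 4, 5, 6, 7, 9}, so each is used; only t can be 5, hence t = 5.
The 7 still-open variables together cover exactly {1, 2, 3, 4, 6, 7, 9} — 7 values for 7 variables — and 4 appears only in v's list, so v = 4.
The 6 still-open variables draw from only 6 values {1, 2, 3, 6, 7, 9}, so each is used; only u can be 6, hence u = 6.
The 3 variables r, s, w are confined to {3, 7, 9}, which locks those values in; drop them from x.
No further eliminations apply; x can still be any of 1, 2.

1, 2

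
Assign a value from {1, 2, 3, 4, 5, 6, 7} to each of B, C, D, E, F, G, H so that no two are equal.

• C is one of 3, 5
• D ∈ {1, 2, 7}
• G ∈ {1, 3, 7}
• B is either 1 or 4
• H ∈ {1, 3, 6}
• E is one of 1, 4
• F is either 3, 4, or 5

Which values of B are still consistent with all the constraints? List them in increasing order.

The 7 variables together cover exactly {1, 2, 3, 4, 5, 6, 7} — 7 values for 7 variables — and 2 appears only in D's list, so D = 2.
The 6 still-open variables together cover exactly {1, 3, 4, 5, 6, 7} — 6 values for 6 variables — and 6 appears only in H's list, so H = 6.
The 5 still-open variables draw from only 5 values {1, 3, 4, 5, 7}, so each is used; only G can be 7, hence G = 7.
The 2 variables B and E are confined to {1, 4}, which locks those values in; drop them from F.
No further eliminations apply; B can still be any of 1, 4.

1, 4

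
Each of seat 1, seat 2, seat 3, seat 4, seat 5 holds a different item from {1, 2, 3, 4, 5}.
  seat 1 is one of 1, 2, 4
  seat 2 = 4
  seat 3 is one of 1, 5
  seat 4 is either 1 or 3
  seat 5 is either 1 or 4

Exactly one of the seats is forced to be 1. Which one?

seat 5

seat 2 must be 4 (only option left). Strike 4 from seat 1, seat 5.
So 1 goes to seat 5.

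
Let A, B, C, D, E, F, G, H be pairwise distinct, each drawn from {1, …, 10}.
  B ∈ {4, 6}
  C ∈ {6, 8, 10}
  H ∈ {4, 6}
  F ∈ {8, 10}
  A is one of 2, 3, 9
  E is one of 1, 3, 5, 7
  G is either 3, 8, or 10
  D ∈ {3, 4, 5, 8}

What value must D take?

B and H share exactly the 2 values {4, 6}; by pigeonhole those values go to them, so strike 4, 6 from C, D.
C and F share exactly the 2 values {8, 10}; by pigeonhole those values go to them, so strike 8, 10 from D, G.
G must be 3 (only option left). Remove 3 from A, D, E.
So D = 5.

5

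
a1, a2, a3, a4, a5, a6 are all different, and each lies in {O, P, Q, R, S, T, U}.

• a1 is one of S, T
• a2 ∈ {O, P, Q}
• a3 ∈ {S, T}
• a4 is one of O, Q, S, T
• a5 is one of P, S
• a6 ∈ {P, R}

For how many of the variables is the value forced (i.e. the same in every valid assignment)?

2

Among the 6 variables, R fits only a6 (and all 6 values in {O, P, Q, R, S, T} must be used), so a6 = R.
a1 and a3 share exactly the 2 values {S, T}; by pigeonhole those values go to them, so strike S, T from a4, a5.
a5 has just one choice, so a5 = P. Remove P from a2.
Determined: a5=P, a6=R. The other variables each still have more than one consistent value. That makes 2.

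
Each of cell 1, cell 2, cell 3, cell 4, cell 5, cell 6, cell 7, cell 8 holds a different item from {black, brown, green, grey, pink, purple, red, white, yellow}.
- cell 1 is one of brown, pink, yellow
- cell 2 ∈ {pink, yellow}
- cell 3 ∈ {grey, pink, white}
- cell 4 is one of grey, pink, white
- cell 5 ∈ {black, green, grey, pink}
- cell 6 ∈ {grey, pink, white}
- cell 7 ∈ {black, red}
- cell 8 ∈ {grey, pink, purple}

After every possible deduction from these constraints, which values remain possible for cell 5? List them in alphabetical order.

black, green

cell 3, cell 4, cell 6 share exactly the 3 values {grey, pink, white}; by pigeonhole those values go to them, so strike grey, pink, white from cell 1, cell 2, cell 5, cell 8.
cell 2 has just one choice, so cell 2 = yellow. Eliminate yellow elsewhere: cell 1.
cell 8 has just one choice, so cell 8 = purple.
cell 1's domain is down to {brown}, so cell 1 = brown.
No further eliminations apply; cell 5 can still be any of black, green.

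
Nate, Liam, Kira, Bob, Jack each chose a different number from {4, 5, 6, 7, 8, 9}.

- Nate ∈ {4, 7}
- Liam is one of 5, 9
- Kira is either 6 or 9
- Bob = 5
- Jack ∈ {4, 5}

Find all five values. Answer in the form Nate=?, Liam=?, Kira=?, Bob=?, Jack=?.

Bob has just one choice, so Bob = 5. Strike 5 from Liam, Jack.
That leaves Jack = 4. Eliminate 4 elsewhere: Nate.
Nate has just one choice, so Nate = 7.
That leaves Liam = 9. So Kira can't be 9.
Kira must be 6 (only option left).

Nate=7, Liam=9, Kira=6, Bob=5, Jack=4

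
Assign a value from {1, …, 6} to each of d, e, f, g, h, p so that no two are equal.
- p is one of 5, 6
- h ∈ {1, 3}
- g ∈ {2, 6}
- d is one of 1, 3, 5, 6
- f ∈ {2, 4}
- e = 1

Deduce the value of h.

e must be 1 (only option left). Remove 1 from d, h.
So h = 3.

3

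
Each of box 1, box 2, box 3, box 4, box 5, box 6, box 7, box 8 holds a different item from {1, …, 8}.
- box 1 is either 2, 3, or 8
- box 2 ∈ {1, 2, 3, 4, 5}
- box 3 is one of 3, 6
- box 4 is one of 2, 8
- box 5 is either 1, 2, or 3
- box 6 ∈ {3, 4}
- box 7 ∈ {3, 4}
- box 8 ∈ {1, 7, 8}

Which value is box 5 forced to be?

Among the 8 variables, 5 fits only box 2 (and all 8 values in {1, 2, 3, 4, 5, 6, 7, 8} must be used), so box 2 = 5.
Among the 7 still-open variables, 6 fits only box 3 (and all 7 values in {1, 2, 3, 4, 6, 7, 8} must be used), so box 3 = 6.
Among the 6 still-open variables, 7 fits only box 8 (and all 6 values in {1, 2, 3, 4, 7, 8} must be used), so box 8 = 7.
The 5 still-open variables draw from only 5 values {1, 2, 3, 4, 8}, so each is used; only box 5 can be 1, hence box 5 = 1.

1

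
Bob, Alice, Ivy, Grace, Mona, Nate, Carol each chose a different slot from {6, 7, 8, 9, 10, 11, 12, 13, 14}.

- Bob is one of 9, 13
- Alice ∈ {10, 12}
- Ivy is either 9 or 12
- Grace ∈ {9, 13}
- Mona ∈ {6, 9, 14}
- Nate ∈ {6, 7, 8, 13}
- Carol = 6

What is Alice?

10

Carol must be 6 (only option left). Strike 6 from Mona, Nate.
The 2 variables Bob and Grace are confined to {9, 13}, which locks those values in; drop them from Ivy, Mona, Nate.
Ivy's domain is down to {12}, so Ivy = 12. So Alice can't be 12.
So Alice = 10.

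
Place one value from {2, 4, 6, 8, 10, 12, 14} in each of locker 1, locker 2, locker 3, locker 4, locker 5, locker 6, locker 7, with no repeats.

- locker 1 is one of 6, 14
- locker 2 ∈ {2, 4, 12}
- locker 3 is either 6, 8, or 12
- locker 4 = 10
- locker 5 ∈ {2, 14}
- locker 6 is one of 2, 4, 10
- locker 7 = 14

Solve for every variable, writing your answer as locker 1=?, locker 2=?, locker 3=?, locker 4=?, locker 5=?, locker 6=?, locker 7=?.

locker 4 has just one choice, so locker 4 = 10. Strike 10 from locker 6.
locker 7 must be 14 (only option left). Remove 14 from locker 1, locker 5.
locker 1's domain is down to {6}, so locker 1 = 6. Strike 6 from locker 3.
That leaves locker 5 = 2. Strike 2 from locker 2, locker 6.
That leaves locker 6 = 4. Strike 4 from locker 2.
locker 2's domain is down to {12}, so locker 2 = 12. Eliminate 12 elsewhere: locker 3.
locker 3 must be 8 (only option left).

locker 1=6, locker 2=12, locker 3=8, locker 4=10, locker 5=2, locker 6=4, locker 7=14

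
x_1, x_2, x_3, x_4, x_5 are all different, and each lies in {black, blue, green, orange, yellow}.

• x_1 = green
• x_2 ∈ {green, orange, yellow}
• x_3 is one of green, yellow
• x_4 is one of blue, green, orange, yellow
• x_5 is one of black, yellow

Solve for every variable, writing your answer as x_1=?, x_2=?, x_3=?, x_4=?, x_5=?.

x_1=green, x_2=orange, x_3=yellow, x_4=blue, x_5=black

x_1 must be green (only option left). So x_2, x_3, x_4 can't be green.
That leaves x_3 = yellow. Eliminate yellow elsewhere: x_2, x_4, x_5.
x_5 has just one choice, so x_5 = black.
That leaves x_2 = orange. Strike orange from x_4.
x_4 has just one choice, so x_4 = blue.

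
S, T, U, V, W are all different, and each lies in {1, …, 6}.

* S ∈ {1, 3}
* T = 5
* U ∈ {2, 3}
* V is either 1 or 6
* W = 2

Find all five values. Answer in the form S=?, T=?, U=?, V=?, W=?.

T's domain is down to {5}, so T = 5.
That leaves W = 2. So U can't be 2.
U has just one choice, so U = 3. Strike 3 from S.
S's domain is down to {1}, so S = 1. Remove 1 from V.
V has just one choice, so V = 6.

S=1, T=5, U=3, V=6, W=2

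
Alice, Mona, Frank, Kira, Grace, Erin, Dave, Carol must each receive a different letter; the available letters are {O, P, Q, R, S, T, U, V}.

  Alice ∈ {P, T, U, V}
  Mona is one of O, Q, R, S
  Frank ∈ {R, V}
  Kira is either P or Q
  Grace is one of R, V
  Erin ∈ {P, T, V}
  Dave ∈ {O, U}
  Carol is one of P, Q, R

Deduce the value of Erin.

T

The 8 variables together cover exactly {O, P, Q, R, S, T, U, V} — 8 values for 8 variables — and S appears only in Mona's list, so Mona = S.
The 7 still-open variables draw from only 7 values {O, P, Q, R, T, U, V}, so each is used; only Dave can be O, hence Dave = O.
The 6 still-open variables draw from only 6 values {P, Q, R, T, U, V}, so each is used; only Alice can be U, hence Alice = U.
Among the 5 still-open variables, T fits only Erin (and all 5 values in {P, Q, R, T, V} must be used), so Erin = T.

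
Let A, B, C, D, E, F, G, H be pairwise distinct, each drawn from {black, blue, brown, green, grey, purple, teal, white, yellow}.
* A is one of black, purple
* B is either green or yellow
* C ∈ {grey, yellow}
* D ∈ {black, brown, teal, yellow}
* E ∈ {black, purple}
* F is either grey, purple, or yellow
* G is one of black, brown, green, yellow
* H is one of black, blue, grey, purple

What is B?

The 8 variables together cover exactly {black, blue, brown, green, grey, purple, teal, yellow} — 8 values for 8 variables — and blue appears only in H's list, so H = blue.
Among the 7 still-open variables, teal fits only D (and all 7 values in {black, brown, green, grey, purple, teal, yellow} must be used), so D = teal.
The 6 still-open variables draw from only 6 values {black, brown, green, grey, purple, yellow}, so each is used; only G can be brown, hence G = brown.
Among the 5 still-open variables, green fits only B (and all 5 values in {black, green, grey, purple, yellow} must be used), so B = green.

green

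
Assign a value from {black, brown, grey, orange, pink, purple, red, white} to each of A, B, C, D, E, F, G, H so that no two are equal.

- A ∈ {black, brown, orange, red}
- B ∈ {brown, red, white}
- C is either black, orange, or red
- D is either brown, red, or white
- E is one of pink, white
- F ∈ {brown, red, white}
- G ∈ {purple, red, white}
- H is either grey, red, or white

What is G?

The 8 variables draw from only 8 values {black, brown, grey, orange, pink, purple, red, white}, so each is used; only H can be grey, hence H = grey.
The 7 still-open variables draw from only 7 values {black, brown, orange, pink, purple, red, white}, so each is used; only E can be pink, hence E = pink.
The 6 still-open variables together cover exactly {black, brown, orange, purple, red, white} — 6 values for 6 variables — and purple appears only in G's list, so G = purple.

purple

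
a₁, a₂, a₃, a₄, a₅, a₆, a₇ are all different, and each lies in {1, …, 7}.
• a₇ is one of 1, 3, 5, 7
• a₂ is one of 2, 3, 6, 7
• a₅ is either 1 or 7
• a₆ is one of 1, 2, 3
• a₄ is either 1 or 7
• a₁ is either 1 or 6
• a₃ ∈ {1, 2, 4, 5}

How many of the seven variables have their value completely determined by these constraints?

3

Among the 7 variables, 4 fits only a₃ (and all 7 values in {1, 2, 3, 4, 5, 6, 7} must be used), so a₃ = 4.
The 6 still-open variables together cover exactly {1, 2, 3, 5, 6, 7} — 6 values for 6 variables — and 5 appears only in a₇'s list, so a₇ = 5.
a₄ and a₅ share exactly the 2 values {1, 7}; by pigeonhole those values go to them, so strike 1, 7 from a₁, a₂, a₆.
That leaves a₁ = 6. Eliminate 6 elsewhere: a₂.
Determined: a₁=6, a₃=4, a₇=5. The other variables each still have more than one consistent value. That makes 3.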